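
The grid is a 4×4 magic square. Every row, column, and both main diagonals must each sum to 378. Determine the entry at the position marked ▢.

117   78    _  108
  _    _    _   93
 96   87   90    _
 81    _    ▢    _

From row 1, 378 − (117 + 78 + 108) gives (1,3) = 75.
Using row 3: 96 + 87 + 90 + ? → (3,4) = 378 − 273 = 105.
From column 1, 378 − (117 + 96 + 81) gives (2,1) = 84.
Column 4 must total 378; the given cells sum to 306, so (4,4) = 72.
The remaining cell in main diagonal is (2,2) = 378 − 279 = 99.
The remaining cell in anti-diagonal is (2,3) = 378 − 276 = 102.
Column 2 needs 378; the known cells sum to 264, so (4,2) = 114.
Column 3 needs 378; the known cells sum to 267, so (4,3) = 111.

111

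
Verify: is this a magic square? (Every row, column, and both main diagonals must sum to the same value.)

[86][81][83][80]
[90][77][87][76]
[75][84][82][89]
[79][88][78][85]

Yes

Row 1: 86 + 81 + 83 + 80 = 330.
Row 2: 90 + 77 + 87 + 76 = 330.
Row 3: 75 + 84 + 82 + 89 = 330.
Row 4: 79 + 88 + 78 + 85 = 330.
Column 1: 86 + 90 + 75 + 79 = 330.
Column 2: 81 + 77 + 84 + 88 = 330.
Column 3: 83 + 87 + 82 + 78 = 330.
Column 4: 80 + 76 + 89 + 85 = 330.
Main diagonal: 86 + 77 + 82 + 85 = 330.
Anti-diagonal: 80 + 87 + 84 + 79 = 330.
All lines sum to 330.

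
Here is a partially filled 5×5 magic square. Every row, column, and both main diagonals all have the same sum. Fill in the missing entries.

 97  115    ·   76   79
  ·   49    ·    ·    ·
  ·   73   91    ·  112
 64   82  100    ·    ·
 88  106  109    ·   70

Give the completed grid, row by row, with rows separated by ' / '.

Column 2 is already complete: 115 + 49 + 73 + 82 + 106 = 425, so that is the magic constant.
Using row 1: 97 + 115 + 76 + 79 + ? → (1,3) = 425 − 367 = 58.
Using row 5: 88 + 106 + 109 + 70 + ? → (5,4) = 425 − 373 = 52.
Column 3: 58 + 91 + 100 + 109 + ? = 425, so (2,3) = 67.
From main diagonal, 425 − (97 + 49 + 91 + 70) gives (4,4) = 118.
From anti-diagonal, 425 − (79 + 91 + 82 + 88) gives (2,4) = 85.
Using row 4: 64 + 82 + 100 + 118 + ? → (4,5) = 425 − 364 = 61.
The remaining cell in column 4 is (3,4) = 425 − 331 = 94.
From column 5, 425 − (79 + 112 + 61 + 70) gives (2,5) = 103.
The remaining cell in row 2 is (2,1) = 425 − 304 = 121.
Row 3: 73 + 91 + 94 + 112 + ? = 425, so (3,1) = 55.

97 115 58 76 79 / 121 49 67 85 103 / 55 73 91 94 112 / 64 82 100 118 61 / 88 106 109 52 70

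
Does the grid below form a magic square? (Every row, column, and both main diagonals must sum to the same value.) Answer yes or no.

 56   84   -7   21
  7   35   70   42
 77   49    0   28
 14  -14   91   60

No — row 3 sums to 154 but column 4 sums to 151.

Row 1: 56 + 84 + (-7) + 21 = 154.
Row 2: 7 + 35 + 70 + 42 = 154.
Row 3: 77 + 49 + 0 + 28 = 154.
Row 4: 14 + (-14) + 91 + 60 = 151.
Column 1: 56 + 7 + 77 + 14 = 154.
Column 2: 84 + 35 + 49 + (-14) = 154.
Column 3: -7 + 70 + 0 + 91 = 154.
Column 4: 21 + 42 + 28 + 60 = 151.
Main diagonal: 56 + 35 + 0 + 60 = 151.
Anti-diagonal: 21 + 70 + 49 + 14 = 154.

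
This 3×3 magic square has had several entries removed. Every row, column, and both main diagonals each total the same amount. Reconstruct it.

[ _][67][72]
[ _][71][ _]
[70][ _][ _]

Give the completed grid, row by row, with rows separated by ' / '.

74 67 72 / 69 71 73 / 70 75 68

Anti-diagonal is already complete: 72 + 71 + 70 = 213, so that is the magic constant.
From row 1, 213 − (67 + 72) gives (1,1) = 74.
Column 1: 74 + 70 + ? = 213, so (2,1) = 69.
Using column 2: 67 + 71 + ? → (3,2) = 213 − 138 = 75.
Main diagonal must total 213; the given cells sum to 145, so (3,3) = 68.
From row 2, 213 − (69 + 71) gives (2,3) = 73.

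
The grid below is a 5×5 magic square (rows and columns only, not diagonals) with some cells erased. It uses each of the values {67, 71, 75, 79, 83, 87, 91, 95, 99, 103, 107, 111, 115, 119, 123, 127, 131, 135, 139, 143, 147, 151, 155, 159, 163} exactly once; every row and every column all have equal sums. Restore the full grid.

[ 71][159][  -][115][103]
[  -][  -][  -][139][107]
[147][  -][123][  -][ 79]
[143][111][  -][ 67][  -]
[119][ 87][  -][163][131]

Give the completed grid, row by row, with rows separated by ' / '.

71 159 127 115 103 / 95 83 151 139 107 / 147 135 123 91 79 / 143 111 99 67 155 / 119 87 75 163 131

The 25 entries sum to 2875, so each line sums to 2875/5 = 575.
Row 1: 71 + 159 + 115 + 103 + ? = 575, so (1,3) = 127.
The remaining cell in row 5 is (5,3) = 575 − 500 = 75.
Column 1: 71 + 147 + 143 + 119 + ? = 575, so (2,1) = 95.
Column 4 needs 575; the known cells sum to 484, so (3,4) = 91.
From column 5, 575 − (103 + 107 + 79 + 131) gives (4,5) = 155.
Row 3: 147 + 123 + 91 + 79 + ? = 575, so (3,2) = 135.
From row 4, 575 − (143 + 111 + 67 + 155) gives (4,3) = 99.
Column 2 needs 575; the known cells sum to 492, so (2,2) = 83.
The remaining cell in column 3 is (2,3) = 575 − 424 = 151.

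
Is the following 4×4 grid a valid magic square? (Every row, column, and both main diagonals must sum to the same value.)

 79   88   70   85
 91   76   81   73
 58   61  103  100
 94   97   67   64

Row 1: 79 + 88 + 70 + 85 = 322.
Row 2: 91 + 76 + 81 + 73 = 321.
Row 3: 58 + 61 + 103 + 100 = 322.
Row 4: 94 + 97 + 67 + 64 = 322.
Column 1: 79 + 91 + 58 + 94 = 322.
Column 2: 88 + 76 + 61 + 97 = 322.
Column 3: 70 + 81 + 103 + 67 = 321.
Column 4: 85 + 73 + 100 + 64 = 322.
Main diagonal: 79 + 76 + 103 + 64 = 322.
Anti-diagonal: 85 + 81 + 61 + 94 = 321.

No — anti-diagonal sums to 321 but row 3 sums to 322.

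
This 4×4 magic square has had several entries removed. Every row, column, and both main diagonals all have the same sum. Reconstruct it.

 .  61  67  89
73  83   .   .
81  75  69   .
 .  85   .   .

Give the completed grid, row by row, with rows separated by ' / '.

Column 2 is already complete: 61 + 83 + 75 + 85 = 304, so that is the magic constant.
Row 1 must total 304; the given cells sum to 217, so (1,1) = 87.
Row 3 must total 304; the given cells sum to 225, so (3,4) = 79.
Column 1: 87 + 73 + 81 + ? = 304, so (4,1) = 63.
Main diagonal: 87 + 83 + 69 + ? = 304, so (4,4) = 65.
Using anti-diagonal: 89 + 75 + 63 + ? → (2,3) = 304 − 227 = 77.
From row 2, 304 − (73 + 83 + 77) gives (2,4) = 71.
Using row 4: 63 + 85 + 65 + ? → (4,3) = 304 − 213 = 91.

87 61 67 89 / 73 83 77 71 / 81 75 69 79 / 63 85 91 65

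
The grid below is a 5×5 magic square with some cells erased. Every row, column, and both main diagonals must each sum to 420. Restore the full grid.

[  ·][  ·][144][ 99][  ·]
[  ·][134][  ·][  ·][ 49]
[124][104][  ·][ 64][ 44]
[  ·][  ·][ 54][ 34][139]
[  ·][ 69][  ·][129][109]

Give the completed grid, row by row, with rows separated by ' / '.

From row 3, 420 − (124 + 104 + 64 + 44) gives (3,3) = 84.
Column 4 needs 420; the known cells sum to 326, so (2,4) = 94.
Column 5 needs 420; the known cells sum to 341, so (1,5) = 79.
The remaining cell in main diagonal is (1,1) = 420 − 361 = 59.
Row 1 needs 420; the known cells sum to 381, so (1,2) = 39.
Column 2: 39 + 134 + 104 + 69 + ? = 420, so (4,2) = 74.
The remaining cell in anti-diagonal is (5,1) = 420 − 331 = 89.
From row 4, 420 − (74 + 54 + 34 + 139) gives (4,1) = 119.
Using row 5: 89 + 69 + 129 + 109 + ? → (5,3) = 420 − 396 = 24.
Column 1 must total 420; the given cells sum to 391, so (2,1) = 29.
From column 3, 420 − (144 + 84 + 54 + 24) gives (2,3) = 114.

59 39 144 99 79 / 29 134 114 94 49 / 124 104 84 64 44 / 119 74 54 34 139 / 89 69 24 129 109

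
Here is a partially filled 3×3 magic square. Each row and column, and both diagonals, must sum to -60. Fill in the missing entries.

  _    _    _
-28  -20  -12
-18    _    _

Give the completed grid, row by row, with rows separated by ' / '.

Column 1 needs -60; the known cells sum to -46, so (1,1) = -14.
Main diagonal needs -60; the known cells sum to -34, so (3,3) = -26.
Anti-diagonal needs -60; the known cells sum to -38, so (1,3) = -22.
From row 1, -60 − (-14 + (-22)) gives (1,2) = -24.
From row 3, -60 − (-18 + (-26)) gives (3,2) = -16.

-14 -24 -22 / -28 -20 -12 / -18 -16 -26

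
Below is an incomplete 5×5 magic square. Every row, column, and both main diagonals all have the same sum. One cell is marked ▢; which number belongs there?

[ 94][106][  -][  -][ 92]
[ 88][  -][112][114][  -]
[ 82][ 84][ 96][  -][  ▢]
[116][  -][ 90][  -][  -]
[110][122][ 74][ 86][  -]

Column 1 is complete and sums to 490; that is the magic constant.
Row 5 needs 490; the known cells sum to 392, so (5,5) = 98.
The remaining cell in column 3 is (1,3) = 490 − 372 = 118.
Anti-diagonal needs 490; the known cells sum to 412, so (4,2) = 78.
Using row 1: 94 + 106 + 118 + 92 + ? → (1,4) = 490 − 410 = 80.
The remaining cell in column 2 is (2,2) = 490 − 390 = 100.
Main diagonal must total 490; the given cells sum to 388, so (4,4) = 102.
The remaining cell in row 2 is (2,5) = 490 − 414 = 76.
From row 4, 490 − (116 + 78 + 90 + 102) gives (4,5) = 104.
Column 4 needs 490; the known cells sum to 382, so (3,4) = 108.
From column 5, 490 − (92 + 76 + 104 + 98) gives (3,5) = 120.

120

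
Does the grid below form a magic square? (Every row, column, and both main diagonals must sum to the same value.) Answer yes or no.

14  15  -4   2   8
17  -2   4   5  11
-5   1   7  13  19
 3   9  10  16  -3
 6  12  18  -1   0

Row 1: 14 + 15 + (-4) + 2 + 8 = 35.
Row 2: 17 + (-2) + 4 + 5 + 11 = 35.
Row 3: -5 + 1 + 7 + 13 + 19 = 35.
Row 4: 3 + 9 + 10 + 16 + (-3) = 35.
Row 5: 6 + 12 + 18 + (-1) + 0 = 35.
Column 1: 14 + 17 + (-5) + 3 + 6 = 35.
Column 2: 15 + (-2) + 1 + 9 + 12 = 35.
Column 3: -4 + 4 + 7 + 10 + 18 = 35.
Column 4: 2 + 5 + 13 + 16 + (-1) = 35.
Column 5: 8 + 11 + 19 + (-3) + 0 = 35.
Main diagonal: 14 + (-2) + 7 + 16 + 0 = 35.
Anti-diagonal: 8 + 5 + 7 + 9 + 6 = 35.
All lines sum to 35.

Yes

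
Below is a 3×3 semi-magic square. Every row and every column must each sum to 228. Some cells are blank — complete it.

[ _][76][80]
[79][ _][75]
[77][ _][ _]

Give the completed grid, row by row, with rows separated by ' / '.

From row 1, 228 − (76 + 80) gives (1,1) = 72.
From row 2, 228 − (79 + 75) gives (2,2) = 74.
The remaining cell in column 2 is (3,2) = 228 − 150 = 78.
Using column 3: 80 + 75 + ? → (3,3) = 228 − 155 = 73.

72 76 80 / 79 74 75 / 77 78 73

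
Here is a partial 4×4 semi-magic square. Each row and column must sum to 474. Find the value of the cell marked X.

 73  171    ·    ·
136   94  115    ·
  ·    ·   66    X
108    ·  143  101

164

Row 2: 136 + 94 + 115 + ? = 474, so (2,4) = 129.
The remaining cell in row 4 is (4,2) = 474 − 352 = 122.
Column 1 needs 474; the known cells sum to 317, so (3,1) = 157.
Column 2 needs 474; the known cells sum to 387, so (3,2) = 87.
The remaining cell in column 3 is (1,3) = 474 − 324 = 150.
The remaining cell in row 1 is (1,4) = 474 − 394 = 80.
Row 3 needs 474; the known cells sum to 310, so (3,4) = 164.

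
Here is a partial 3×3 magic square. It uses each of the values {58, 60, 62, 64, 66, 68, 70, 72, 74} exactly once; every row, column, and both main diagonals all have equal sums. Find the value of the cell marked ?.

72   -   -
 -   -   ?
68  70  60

74

The 9 entries sum to 594, so each line sums to 594/3 = 198.
Column 1 must total 198; the given cells sum to 140, so (2,1) = 58.
From main diagonal, 198 − (72 + 60) gives (2,2) = 66.
From anti-diagonal, 198 − (66 + 68) gives (1,3) = 64.
Row 1 needs 198; the known cells sum to 136, so (1,2) = 62.
From row 2, 198 − (58 + 66) gives (2,3) = 74.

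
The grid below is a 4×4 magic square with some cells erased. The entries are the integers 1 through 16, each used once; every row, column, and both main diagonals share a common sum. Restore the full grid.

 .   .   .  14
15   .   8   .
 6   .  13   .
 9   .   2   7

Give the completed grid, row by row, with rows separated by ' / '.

The entries are 1 through 16, which sum to 136, so each line sums to 136/4 = 34.
From row 4, 34 − (9 + 2 + 7) gives (4,2) = 16.
Column 1 needs 34; the known cells sum to 30, so (1,1) = 4.
Column 3 needs 34; the known cells sum to 23, so (1,3) = 11.
Using main diagonal: 4 + 13 + 7 + ? → (2,2) = 34 − 24 = 10.
The remaining cell in anti-diagonal is (3,2) = 34 − 31 = 3.
Row 1 needs 34; the known cells sum to 29, so (1,2) = 5.
Row 2: 15 + 10 + 8 + ? = 34, so (2,4) = 1.
Row 3 must total 34; the given cells sum to 22, so (3,4) = 12.

4 5 11 14 / 15 10 8 1 / 6 3 13 12 / 9 16 2 7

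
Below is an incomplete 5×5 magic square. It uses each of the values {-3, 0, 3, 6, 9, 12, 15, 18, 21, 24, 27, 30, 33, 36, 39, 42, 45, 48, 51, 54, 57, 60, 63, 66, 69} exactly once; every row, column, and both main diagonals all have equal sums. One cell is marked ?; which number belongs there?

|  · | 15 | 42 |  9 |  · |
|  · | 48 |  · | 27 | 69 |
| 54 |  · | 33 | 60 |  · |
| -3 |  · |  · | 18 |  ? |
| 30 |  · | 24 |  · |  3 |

The 25 entries sum to 825, so each line sums to 825/5 = 165.
Column 4 must total 165; the given cells sum to 114, so (5,4) = 51.
Using main diagonal: 48 + 33 + 18 + 3 + ? → (1,1) = 165 − 102 = 63.
The remaining cell in row 1 is (1,5) = 165 − 129 = 36.
Row 5: 30 + 24 + 51 + 3 + ? = 165, so (5,2) = 57.
Column 1: 63 + 54 + (-3) + 30 + ? = 165, so (2,1) = 21.
Using anti-diagonal: 36 + 27 + 33 + 30 + ? → (4,2) = 165 − 126 = 39.
Row 2 must total 165; the given cells sum to 165, so (2,3) = 0.
The remaining cell in column 2 is (3,2) = 165 − 159 = 6.
From column 3, 165 − (42 + 0 + 33 + 24) gives (4,3) = 66.
Row 3: 54 + 6 + 33 + 60 + ? = 165, so (3,5) = 12.
The remaining cell in row 4 is (4,5) = 165 − 120 = 45.

45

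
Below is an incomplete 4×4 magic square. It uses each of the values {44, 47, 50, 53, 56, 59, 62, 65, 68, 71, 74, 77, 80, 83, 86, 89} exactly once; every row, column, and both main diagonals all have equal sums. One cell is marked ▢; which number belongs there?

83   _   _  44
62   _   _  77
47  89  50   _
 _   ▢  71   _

56

The 16 entries sum to 1064, so each line sums to 1064/4 = 266.
The remaining cell in row 3 is (3,4) = 266 − 186 = 80.
Column 1 must total 266; the given cells sum to 192, so (4,1) = 74.
From column 4, 266 − (44 + 77 + 80) gives (4,4) = 65.
Main diagonal needs 266; the known cells sum to 198, so (2,2) = 68.
Using anti-diagonal: 44 + 89 + 74 + ? → (2,3) = 266 − 207 = 59.
Using row 4: 74 + 71 + 65 + ? → (4,2) = 266 − 210 = 56.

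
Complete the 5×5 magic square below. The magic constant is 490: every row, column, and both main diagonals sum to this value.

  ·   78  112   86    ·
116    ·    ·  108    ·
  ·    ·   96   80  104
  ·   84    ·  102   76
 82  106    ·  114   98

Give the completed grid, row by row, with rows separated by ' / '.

94 78 112 86 120 / 116 100 74 108 92 / 88 122 96 80 104 / 110 84 118 102 76 / 82 106 90 114 98

The remaining cell in row 5 is (5,3) = 490 − 400 = 90.
From anti-diagonal, 490 − (108 + 96 + 84 + 82) gives (1,5) = 120.
The remaining cell in row 1 is (1,1) = 490 − 396 = 94.
Column 5: 120 + 104 + 76 + 98 + ? = 490, so (2,5) = 92.
Main diagonal must total 490; the given cells sum to 390, so (2,2) = 100.
From row 2, 490 − (116 + 100 + 108 + 92) gives (2,3) = 74.
Column 2 needs 490; the known cells sum to 368, so (3,2) = 122.
Column 3 needs 490; the known cells sum to 372, so (4,3) = 118.
Row 3 needs 490; the known cells sum to 402, so (3,1) = 88.
Using row 4: 84 + 118 + 102 + 76 + ? → (4,1) = 490 − 380 = 110.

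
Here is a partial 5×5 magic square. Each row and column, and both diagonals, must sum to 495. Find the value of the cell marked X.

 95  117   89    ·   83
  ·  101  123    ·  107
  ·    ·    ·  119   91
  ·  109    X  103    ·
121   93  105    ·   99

The remaining cell in row 1 is (1,4) = 495 − 384 = 111.
Row 5: 121 + 93 + 105 + 99 + ? = 495, so (5,4) = 77.
Using column 2: 117 + 101 + 109 + 93 + ? → (3,2) = 495 − 420 = 75.
From column 4, 495 − (111 + 119 + 103 + 77) gives (2,4) = 85.
Using column 5: 83 + 107 + 91 + 99 + ? → (4,5) = 495 − 380 = 115.
Using main diagonal: 95 + 101 + 103 + 99 + ? → (3,3) = 495 − 398 = 97.
From row 2, 495 − (101 + 123 + 85 + 107) gives (2,1) = 79.
The remaining cell in row 3 is (3,1) = 495 − 382 = 113.
Column 1: 95 + 79 + 113 + 121 + ? = 495, so (4,1) = 87.
Using column 3: 89 + 123 + 97 + 105 + ? → (4,3) = 495 − 414 = 81.

81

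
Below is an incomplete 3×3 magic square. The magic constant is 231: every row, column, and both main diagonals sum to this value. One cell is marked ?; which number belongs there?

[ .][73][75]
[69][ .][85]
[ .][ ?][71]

Row 1: 73 + 75 + ? = 231, so (1,1) = 83.
From row 2, 231 − (69 + 85) gives (2,2) = 77.
Column 1 needs 231; the known cells sum to 152, so (3,1) = 79.
Column 2: 73 + 77 + ? = 231, so (3,2) = 81.

81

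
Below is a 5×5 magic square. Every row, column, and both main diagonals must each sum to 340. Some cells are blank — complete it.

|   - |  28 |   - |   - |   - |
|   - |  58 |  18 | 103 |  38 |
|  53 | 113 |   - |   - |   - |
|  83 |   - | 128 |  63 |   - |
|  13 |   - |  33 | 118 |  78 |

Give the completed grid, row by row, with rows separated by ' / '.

68 28 88 48 108 / 123 58 18 103 38 / 53 113 73 8 93 / 83 43 128 63 23 / 13 98 33 118 78

From row 2, 340 − (58 + 18 + 103 + 38) gives (2,1) = 123.
From row 5, 340 − (13 + 33 + 118 + 78) gives (5,2) = 98.
From column 1, 340 − (123 + 53 + 83 + 13) gives (1,1) = 68.
Column 2: 28 + 58 + 113 + 98 + ? = 340, so (4,2) = 43.
The remaining cell in main diagonal is (3,3) = 340 − 267 = 73.
From anti-diagonal, 340 − (103 + 73 + 43 + 13) gives (1,5) = 108.
Using row 4: 83 + 43 + 128 + 63 + ? → (4,5) = 340 − 317 = 23.
Column 3: 18 + 73 + 128 + 33 + ? = 340, so (1,3) = 88.
Column 5 needs 340; the known cells sum to 247, so (3,5) = 93.
Row 1 must total 340; the given cells sum to 292, so (1,4) = 48.
Using row 3: 53 + 113 + 73 + 93 + ? → (3,4) = 340 − 332 = 8.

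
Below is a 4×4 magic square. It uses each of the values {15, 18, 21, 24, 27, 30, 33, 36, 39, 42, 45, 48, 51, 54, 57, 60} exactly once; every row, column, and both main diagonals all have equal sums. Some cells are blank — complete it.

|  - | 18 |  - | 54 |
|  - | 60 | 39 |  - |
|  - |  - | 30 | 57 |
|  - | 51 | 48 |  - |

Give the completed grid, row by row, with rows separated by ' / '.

The 16 entries sum to 600, so each line sums to 600/4 = 150.
The remaining cell in column 2 is (3,2) = 150 − 129 = 21.
Column 3 must total 150; the given cells sum to 117, so (1,3) = 33.
Anti-diagonal must total 150; the given cells sum to 114, so (4,1) = 36.
From row 1, 150 − (18 + 33 + 54) gives (1,1) = 45.
Using row 3: 21 + 30 + 57 + ? → (3,1) = 150 − 108 = 42.
Row 4 needs 150; the known cells sum to 135, so (4,4) = 15.
Column 1: 45 + 42 + 36 + ? = 150, so (2,1) = 27.
The remaining cell in column 4 is (2,4) = 150 − 126 = 24.

45 18 33 54 / 27 60 39 24 / 42 21 30 57 / 36 51 48 15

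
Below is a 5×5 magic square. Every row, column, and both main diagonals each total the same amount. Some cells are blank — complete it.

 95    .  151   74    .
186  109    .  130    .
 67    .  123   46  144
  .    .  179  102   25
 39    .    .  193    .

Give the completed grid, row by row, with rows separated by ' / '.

Column 4 is already complete: 74 + 130 + 46 + 102 + 193 = 545, so that is the magic constant.
The remaining cell in row 3 is (3,2) = 545 − 380 = 165.
Column 1 needs 545; the known cells sum to 387, so (4,1) = 158.
Main diagonal: 95 + 109 + 123 + 102 + ? = 545, so (5,5) = 116.
The remaining cell in row 4 is (4,2) = 545 − 464 = 81.
The remaining cell in anti-diagonal is (1,5) = 545 − 373 = 172.
Row 1: 95 + 151 + 74 + 172 + ? = 545, so (1,2) = 53.
Column 2: 53 + 109 + 165 + 81 + ? = 545, so (5,2) = 137.
Column 5: 172 + 144 + 25 + 116 + ? = 545, so (2,5) = 88.
The remaining cell in row 2 is (2,3) = 545 − 513 = 32.
Row 5 needs 545; the known cells sum to 485, so (5,3) = 60.

95 53 151 74 172 / 186 109 32 130 88 / 67 165 123 46 144 / 158 81 179 102 25 / 39 137 60 193 116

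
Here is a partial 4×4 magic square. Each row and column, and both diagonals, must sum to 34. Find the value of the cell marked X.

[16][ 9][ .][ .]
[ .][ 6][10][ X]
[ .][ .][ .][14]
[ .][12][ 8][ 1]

Row 4: 12 + 8 + 1 + ? = 34, so (4,1) = 13.
Using column 2: 9 + 6 + 12 + ? → (3,2) = 34 − 27 = 7.
Main diagonal must total 34; the given cells sum to 23, so (3,3) = 11.
Anti-diagonal needs 34; the known cells sum to 30, so (1,4) = 4.
Row 1 needs 34; the known cells sum to 29, so (1,3) = 5.
Row 3 must total 34; the given cells sum to 32, so (3,1) = 2.
Using column 1: 16 + 2 + 13 + ? → (2,1) = 34 − 31 = 3.
Column 4 needs 34; the known cells sum to 19, so (2,4) = 15.

15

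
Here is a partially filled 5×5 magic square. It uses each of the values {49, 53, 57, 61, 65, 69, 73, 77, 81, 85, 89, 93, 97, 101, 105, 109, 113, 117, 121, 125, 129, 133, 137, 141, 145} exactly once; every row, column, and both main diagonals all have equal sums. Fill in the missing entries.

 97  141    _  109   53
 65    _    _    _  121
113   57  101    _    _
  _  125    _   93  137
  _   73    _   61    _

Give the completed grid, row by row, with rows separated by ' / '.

The 25 entries sum to 2425, so each line sums to 2425/5 = 485.
The remaining cell in row 1 is (1,3) = 485 − 400 = 85.
The remaining cell in column 2 is (2,2) = 485 − 396 = 89.
From main diagonal, 485 − (97 + 89 + 101 + 93) gives (5,5) = 105.
Column 5 needs 485; the known cells sum to 416, so (3,5) = 69.
Row 3 must total 485; the given cells sum to 340, so (3,4) = 145.
Using column 4: 109 + 145 + 93 + 61 + ? → (2,4) = 485 − 408 = 77.
The remaining cell in anti-diagonal is (5,1) = 485 − 356 = 129.
Using row 2: 65 + 89 + 77 + 121 + ? → (2,3) = 485 − 352 = 133.
Row 5: 129 + 73 + 61 + 105 + ? = 485, so (5,3) = 117.
Column 1 needs 485; the known cells sum to 404, so (4,1) = 81.
Column 3: 85 + 133 + 101 + 117 + ? = 485, so (4,3) = 49.

97 141 85 109 53 / 65 89 133 77 121 / 113 57 101 145 69 / 81 125 49 93 137 / 129 73 117 61 105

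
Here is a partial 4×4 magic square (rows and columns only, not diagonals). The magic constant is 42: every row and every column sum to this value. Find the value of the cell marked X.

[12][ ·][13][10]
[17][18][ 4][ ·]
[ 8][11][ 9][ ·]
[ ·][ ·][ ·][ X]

Row 1 needs 42; the known cells sum to 35, so (1,2) = 7.
Row 2 needs 42; the known cells sum to 39, so (2,4) = 3.
Row 3 needs 42; the known cells sum to 28, so (3,4) = 14.
Using column 1: 12 + 17 + 8 + ? → (4,1) = 42 − 37 = 5.
Column 2 needs 42; the known cells sum to 36, so (4,2) = 6.
From column 3, 42 − (13 + 4 + 9) gives (4,3) = 16.
Using column 4: 10 + 3 + 14 + ? → (4,4) = 42 − 27 = 15.

15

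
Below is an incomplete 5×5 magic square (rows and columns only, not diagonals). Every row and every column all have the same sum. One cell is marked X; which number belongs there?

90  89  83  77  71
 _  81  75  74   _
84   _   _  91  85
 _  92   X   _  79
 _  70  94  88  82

86

Row 1 is complete and sums to 410; that is the magic constant.
The remaining cell in row 5 is (5,1) = 410 − 334 = 76.
Column 2 must total 410; the given cells sum to 332, so (3,2) = 78.
The remaining cell in column 4 is (4,4) = 410 − 330 = 80.
Column 5 needs 410; the known cells sum to 317, so (2,5) = 93.
Row 2: 81 + 75 + 74 + 93 + ? = 410, so (2,1) = 87.
Row 3 needs 410; the known cells sum to 338, so (3,3) = 72.
The remaining cell in column 1 is (4,1) = 410 − 337 = 73.
Column 3: 83 + 75 + 72 + 94 + ? = 410, so (4,3) = 86.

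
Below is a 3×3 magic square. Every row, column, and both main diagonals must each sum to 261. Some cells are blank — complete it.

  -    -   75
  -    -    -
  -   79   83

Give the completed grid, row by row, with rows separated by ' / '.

From row 3, 261 − (79 + 83) gives (3,1) = 99.
Column 3: 75 + 83 + ? = 261, so (2,3) = 103.
Anti-diagonal must total 261; the given cells sum to 174, so (2,2) = 87.
Row 2 needs 261; the known cells sum to 190, so (2,1) = 71.
The remaining cell in column 1 is (1,1) = 261 − 170 = 91.
Using column 2: 87 + 79 + ? → (1,2) = 261 − 166 = 95.

91 95 75 / 71 87 103 / 99 79 83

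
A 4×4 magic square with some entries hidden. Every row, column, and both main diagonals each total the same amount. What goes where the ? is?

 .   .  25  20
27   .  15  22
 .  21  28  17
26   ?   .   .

19

Anti-diagonal is complete and sums to 82; that is the magic constant.
From row 2, 82 − (27 + 15 + 22) gives (2,2) = 18.
Row 3 must total 82; the given cells sum to 66, so (3,1) = 16.
Using column 1: 27 + 16 + 26 + ? → (1,1) = 82 − 69 = 13.
From column 3, 82 − (25 + 15 + 28) gives (4,3) = 14.
The remaining cell in column 4 is (4,4) = 82 − 59 = 23.
Row 1 needs 82; the known cells sum to 58, so (1,2) = 24.
From row 4, 82 − (26 + 14 + 23) gives (4,2) = 19.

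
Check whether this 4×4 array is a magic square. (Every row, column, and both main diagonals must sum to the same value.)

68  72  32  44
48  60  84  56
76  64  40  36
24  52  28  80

No — column 2 sums to 248 but column 3 sums to 184.

Row 1: 68 + 72 + 32 + 44 = 216.
Row 2: 48 + 60 + 84 + 56 = 248.
Row 3: 76 + 64 + 40 + 36 = 216.
Row 4: 24 + 52 + 28 + 80 = 184.
Column 1: 68 + 48 + 76 + 24 = 216.
Column 2: 72 + 60 + 64 + 52 = 248.
Column 3: 32 + 84 + 40 + 28 = 184.
Column 4: 44 + 56 + 36 + 80 = 216.
Main diagonal: 68 + 60 + 40 + 80 = 248.
Anti-diagonal: 44 + 84 + 64 + 24 = 216.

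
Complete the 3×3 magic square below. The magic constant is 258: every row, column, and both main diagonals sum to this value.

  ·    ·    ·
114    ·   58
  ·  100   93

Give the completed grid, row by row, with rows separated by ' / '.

Row 2 needs 258; the known cells sum to 172, so (2,2) = 86.
Row 3: 100 + 93 + ? = 258, so (3,1) = 65.
Column 1: 114 + 65 + ? = 258, so (1,1) = 79.
Column 2: 86 + 100 + ? = 258, so (1,2) = 72.
The remaining cell in column 3 is (1,3) = 258 − 151 = 107.

79 72 107 / 114 86 58 / 65 100 93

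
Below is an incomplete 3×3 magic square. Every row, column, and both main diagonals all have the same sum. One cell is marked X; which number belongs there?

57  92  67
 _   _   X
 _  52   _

62

Row 1 is complete and sums to 216; that is the magic constant.
Column 2 must total 216; the given cells sum to 144, so (2,2) = 72.
Main diagonal: 57 + 72 + ? = 216, so (3,3) = 87.
Anti-diagonal must total 216; the given cells sum to 139, so (3,1) = 77.
Using column 1: 57 + 77 + ? → (2,1) = 216 − 134 = 82.
Column 3: 67 + 87 + ? = 216, so (2,3) = 62.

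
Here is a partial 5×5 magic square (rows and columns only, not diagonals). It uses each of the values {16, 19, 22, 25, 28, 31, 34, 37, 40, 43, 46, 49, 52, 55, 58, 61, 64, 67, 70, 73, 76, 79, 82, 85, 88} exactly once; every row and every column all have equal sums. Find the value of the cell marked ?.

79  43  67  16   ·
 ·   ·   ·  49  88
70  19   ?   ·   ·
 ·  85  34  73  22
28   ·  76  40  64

58

The 25 entries sum to 1300, so each line sums to 1300/5 = 260.
Row 1 must total 260; the given cells sum to 205, so (1,5) = 55.
From row 4, 260 − (85 + 34 + 73 + 22) gives (4,1) = 46.
From row 5, 260 − (28 + 76 + 40 + 64) gives (5,2) = 52.
Column 1 must total 260; the given cells sum to 223, so (2,1) = 37.
From column 2, 260 − (43 + 19 + 85 + 52) gives (2,2) = 61.
Using column 4: 16 + 49 + 73 + 40 + ? → (3,4) = 260 − 178 = 82.
Column 5 must total 260; the given cells sum to 229, so (3,5) = 31.
Row 2 needs 260; the known cells sum to 235, so (2,3) = 25.
Row 3: 70 + 19 + 82 + 31 + ? = 260, so (3,3) = 58.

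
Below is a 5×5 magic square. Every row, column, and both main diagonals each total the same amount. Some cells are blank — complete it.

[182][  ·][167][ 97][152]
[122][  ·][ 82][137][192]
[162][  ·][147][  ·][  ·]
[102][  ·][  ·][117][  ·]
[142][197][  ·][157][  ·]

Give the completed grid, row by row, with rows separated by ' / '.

182 112 167 97 152 / 122 177 82 137 192 / 162 92 147 202 107 / 102 132 187 117 172 / 142 197 127 157 87

Column 1 is already complete: 182 + 122 + 162 + 102 + 142 = 710, so that is the magic constant.
Row 1: 182 + 167 + 97 + 152 + ? = 710, so (1,2) = 112.
The remaining cell in row 2 is (2,2) = 710 − 533 = 177.
Column 4: 97 + 137 + 117 + 157 + ? = 710, so (3,4) = 202.
The remaining cell in main diagonal is (5,5) = 710 − 623 = 87.
Anti-diagonal must total 710; the given cells sum to 578, so (4,2) = 132.
Using row 5: 142 + 197 + 157 + 87 + ? → (5,3) = 710 − 583 = 127.
From column 2, 710 − (112 + 177 + 132 + 197) gives (3,2) = 92.
The remaining cell in column 3 is (4,3) = 710 − 523 = 187.
The remaining cell in row 3 is (3,5) = 710 − 603 = 107.
Row 4 needs 710; the known cells sum to 538, so (4,5) = 172.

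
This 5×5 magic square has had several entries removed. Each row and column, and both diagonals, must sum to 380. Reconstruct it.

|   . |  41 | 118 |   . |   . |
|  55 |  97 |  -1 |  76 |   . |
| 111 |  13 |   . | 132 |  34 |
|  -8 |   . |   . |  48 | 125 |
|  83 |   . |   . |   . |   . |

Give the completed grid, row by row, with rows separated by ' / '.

Using row 2: 55 + 97 + (-1) + 76 + ? → (2,5) = 380 − 227 = 153.
Row 3 needs 380; the known cells sum to 290, so (3,3) = 90.
From column 1, 380 − (55 + 111 + (-8) + 83) gives (1,1) = 139.
Main diagonal must total 380; the given cells sum to 374, so (5,5) = 6.
The remaining cell in column 5 is (1,5) = 380 − 318 = 62.
Anti-diagonal must total 380; the given cells sum to 311, so (4,2) = 69.
Row 1 needs 380; the known cells sum to 360, so (1,4) = 20.
The remaining cell in row 4 is (4,3) = 380 − 234 = 146.
Column 2: 41 + 97 + 13 + 69 + ? = 380, so (5,2) = 160.
From column 3, 380 − (118 + (-1) + 90 + 146) gives (5,3) = 27.
Using column 4: 20 + 76 + 132 + 48 + ? → (5,4) = 380 − 276 = 104.

139 41 118 20 62 / 55 97 -1 76 153 / 111 13 90 132 34 / -8 69 146 48 125 / 83 160 27 104 6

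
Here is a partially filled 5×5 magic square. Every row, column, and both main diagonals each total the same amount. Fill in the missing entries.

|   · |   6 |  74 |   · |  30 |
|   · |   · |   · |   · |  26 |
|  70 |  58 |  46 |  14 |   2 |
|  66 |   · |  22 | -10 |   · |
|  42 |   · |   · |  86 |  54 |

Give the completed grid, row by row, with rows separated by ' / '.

Row 3 is already complete: 70 + 58 + 46 + 14 + 2 = 190, so that is the magic constant.
From column 5, 190 − (30 + 26 + 2 + 54) gives (4,5) = 78.
Using row 4: 66 + 22 + (-10) + 78 + ? → (4,2) = 190 − 156 = 34.
Using anti-diagonal: 30 + 46 + 34 + 42 + ? → (2,4) = 190 − 152 = 38.
The remaining cell in column 4 is (1,4) = 190 − 128 = 62.
From row 1, 190 − (6 + 74 + 62 + 30) gives (1,1) = 18.
Column 1 needs 190; the known cells sum to 196, so (2,1) = -6.
Main diagonal needs 190; the known cells sum to 108, so (2,2) = 82.
The remaining cell in row 2 is (2,3) = 190 − 140 = 50.
Column 2 needs 190; the known cells sum to 180, so (5,2) = 10.
Using column 3: 74 + 50 + 46 + 22 + ? → (5,3) = 190 − 192 = -2.

18 6 74 62 30 / -6 82 50 38 26 / 70 58 46 14 2 / 66 34 22 -10 78 / 42 10 -2 86 54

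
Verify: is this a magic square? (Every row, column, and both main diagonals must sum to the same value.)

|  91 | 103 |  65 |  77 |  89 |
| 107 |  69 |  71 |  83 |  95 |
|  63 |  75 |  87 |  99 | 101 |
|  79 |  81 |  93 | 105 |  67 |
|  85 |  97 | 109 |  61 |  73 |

Row 1: 91 + 103 + 65 + 77 + 89 = 425.
Row 2: 107 + 69 + 71 + 83 + 95 = 425.
Row 3: 63 + 75 + 87 + 99 + 101 = 425.
Row 4: 79 + 81 + 93 + 105 + 67 = 425.
Row 5: 85 + 97 + 109 + 61 + 73 = 425.
Column 1: 91 + 107 + 63 + 79 + 85 = 425.
Column 2: 103 + 69 + 75 + 81 + 97 = 425.
Column 3: 65 + 71 + 87 + 93 + 109 = 425.
Column 4: 77 + 83 + 99 + 105 + 61 = 425.
Column 5: 89 + 95 + 101 + 67 + 73 = 425.
Main diagonal: 91 + 69 + 87 + 105 + 73 = 425.
Anti-diagonal: 89 + 83 + 87 + 81 + 85 = 425.
All lines sum to 425.

Yes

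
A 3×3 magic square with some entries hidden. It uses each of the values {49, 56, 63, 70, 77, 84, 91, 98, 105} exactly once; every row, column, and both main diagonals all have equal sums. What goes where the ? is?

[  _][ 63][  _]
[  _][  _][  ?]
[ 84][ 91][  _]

105

The 9 entries sum to 693, so each line sums to 693/3 = 231.
From row 3, 231 − (84 + 91) gives (3,3) = 56.
Column 2: 63 + 91 + ? = 231, so (2,2) = 77.
Using main diagonal: 77 + 56 + ? → (1,1) = 231 − 133 = 98.
From anti-diagonal, 231 − (77 + 84) gives (1,3) = 70.
From column 1, 231 − (98 + 84) gives (2,1) = 49.
The remaining cell in column 3 is (2,3) = 231 − 126 = 105.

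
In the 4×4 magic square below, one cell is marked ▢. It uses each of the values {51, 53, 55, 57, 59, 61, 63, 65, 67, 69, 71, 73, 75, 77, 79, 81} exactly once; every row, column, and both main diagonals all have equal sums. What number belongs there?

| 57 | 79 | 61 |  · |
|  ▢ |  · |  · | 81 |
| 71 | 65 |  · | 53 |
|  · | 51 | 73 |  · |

The 16 entries sum to 1056, so each line sums to 1056/4 = 264.
Using row 1: 57 + 79 + 61 + ? → (1,4) = 264 − 197 = 67.
Row 3 must total 264; the given cells sum to 189, so (3,3) = 75.
Using column 2: 79 + 65 + 51 + ? → (2,2) = 264 − 195 = 69.
Column 3: 61 + 75 + 73 + ? = 264, so (2,3) = 55.
Using column 4: 67 + 81 + 53 + ? → (4,4) = 264 − 201 = 63.
Anti-diagonal must total 264; the given cells sum to 187, so (4,1) = 77.
Row 2 needs 264; the known cells sum to 205, so (2,1) = 59.

59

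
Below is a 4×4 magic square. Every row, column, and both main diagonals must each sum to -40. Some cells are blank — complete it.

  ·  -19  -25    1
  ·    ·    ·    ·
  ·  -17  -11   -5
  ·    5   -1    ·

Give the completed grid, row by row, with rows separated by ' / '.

3 -19 -25 1 / -15 -9 -3 -13 / -7 -17 -11 -5 / -21 5 -1 -23

Row 1 needs -40; the known cells sum to -43, so (1,1) = 3.
Using row 3: -17 + (-11) + (-5) + ? → (3,1) = -40 − (-33) = -7.
From column 2, -40 − (-19 + (-17) + 5) gives (2,2) = -9.
Column 3 must total -40; the given cells sum to -37, so (2,3) = -3.
Main diagonal needs -40; the known cells sum to -17, so (4,4) = -23.
Anti-diagonal needs -40; the known cells sum to -19, so (4,1) = -21.
The remaining cell in column 1 is (2,1) = -40 − (-25) = -15.
Column 4 must total -40; the given cells sum to -27, so (2,4) = -13.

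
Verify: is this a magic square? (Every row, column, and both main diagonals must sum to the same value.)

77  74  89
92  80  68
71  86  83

Yes

Row 1: 77 + 74 + 89 = 240.
Row 2: 92 + 80 + 68 = 240.
Row 3: 71 + 86 + 83 = 240.
Column 1: 77 + 92 + 71 = 240.
Column 2: 74 + 80 + 86 = 240.
Column 3: 89 + 68 + 83 = 240.
Main diagonal: 77 + 80 + 83 = 240.
Anti-diagonal: 89 + 80 + 71 = 240.
All lines sum to 240.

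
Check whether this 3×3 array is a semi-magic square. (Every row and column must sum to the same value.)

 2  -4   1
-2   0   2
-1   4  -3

Row 1: 2 + (-4) + 1 = -1.
Row 2: -2 + 0 + 2 = 0.
Row 3: -1 + 4 + (-3) = 0.
Column 1: 2 + (-2) + (-1) = -1.
Column 2: -4 + 0 + 4 = 0.
Column 3: 1 + 2 + (-3) = 0.

No — row 1 sums to -1 but row 3 sums to 0.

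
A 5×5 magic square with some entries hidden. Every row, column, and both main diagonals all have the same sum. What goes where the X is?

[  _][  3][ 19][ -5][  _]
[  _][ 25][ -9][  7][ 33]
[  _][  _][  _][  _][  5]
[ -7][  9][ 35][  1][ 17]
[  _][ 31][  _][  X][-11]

Row 4 is complete and sums to 55; that is the magic constant.
The remaining cell in row 2 is (2,1) = 55 − 56 = -1.
The remaining cell in column 2 is (3,2) = 55 − 68 = -13.
Using column 5: 33 + 5 + 17 + (-11) + ? → (1,5) = 55 − 44 = 11.
Row 1 needs 55; the known cells sum to 28, so (1,1) = 27.
Main diagonal needs 55; the known cells sum to 42, so (3,3) = 13.
The remaining cell in anti-diagonal is (5,1) = 55 − 40 = 15.
Column 1 needs 55; the known cells sum to 34, so (3,1) = 21.
From column 3, 55 − (19 + (-9) + 13 + 35) gives (5,3) = -3.
Row 3: 21 + (-13) + 13 + 5 + ? = 55, so (3,4) = 29.
From row 5, 55 − (15 + 31 + (-3) + (-11)) gives (5,4) = 23.

23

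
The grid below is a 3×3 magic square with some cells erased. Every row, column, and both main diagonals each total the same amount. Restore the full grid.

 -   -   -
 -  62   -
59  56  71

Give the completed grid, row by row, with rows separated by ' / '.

Row 3 is already complete: 59 + 56 + 71 = 186, so that is the magic constant.
Column 2 needs 186; the known cells sum to 118, so (1,2) = 68.
Main diagonal needs 186; the known cells sum to 133, so (1,1) = 53.
Anti-diagonal: 62 + 59 + ? = 186, so (1,3) = 65.
Column 1 needs 186; the known cells sum to 112, so (2,1) = 74.
Column 3: 65 + 71 + ? = 186, so (2,3) = 50.

53 68 65 / 74 62 50 / 59 56 71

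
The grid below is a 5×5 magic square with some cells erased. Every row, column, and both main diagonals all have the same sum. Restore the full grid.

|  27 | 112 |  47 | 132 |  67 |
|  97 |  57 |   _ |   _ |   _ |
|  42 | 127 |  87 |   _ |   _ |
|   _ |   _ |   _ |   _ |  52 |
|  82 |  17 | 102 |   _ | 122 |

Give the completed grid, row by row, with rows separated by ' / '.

27 112 47 132 67 / 97 57 117 77 37 / 42 127 87 22 107 / 137 72 32 92 52 / 82 17 102 62 122

Row 1 is already complete: 27 + 112 + 47 + 132 + 67 = 385, so that is the magic constant.
The remaining cell in row 5 is (5,4) = 385 − 323 = 62.
From column 1, 385 − (27 + 97 + 42 + 82) gives (4,1) = 137.
From column 2, 385 − (112 + 57 + 127 + 17) gives (4,2) = 72.
Using main diagonal: 27 + 57 + 87 + 122 + ? → (4,4) = 385 − 293 = 92.
Using anti-diagonal: 67 + 87 + 72 + 82 + ? → (2,4) = 385 − 308 = 77.
From row 4, 385 − (137 + 72 + 92 + 52) gives (4,3) = 32.
Column 3 needs 385; the known cells sum to 268, so (2,3) = 117.
Using column 4: 132 + 77 + 92 + 62 + ? → (3,4) = 385 − 363 = 22.
Row 2 must total 385; the given cells sum to 348, so (2,5) = 37.
Row 3: 42 + 127 + 87 + 22 + ? = 385, so (3,5) = 107.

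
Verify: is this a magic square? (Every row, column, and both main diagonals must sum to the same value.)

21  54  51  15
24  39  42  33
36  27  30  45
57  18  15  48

No — column 4 sums to 141 but column 2 sums to 138.

Row 1: 21 + 54 + 51 + 15 = 141.
Row 2: 24 + 39 + 42 + 33 = 138.
Row 3: 36 + 27 + 30 + 45 = 138.
Row 4: 57 + 18 + 15 + 48 = 138.
Column 1: 21 + 24 + 36 + 57 = 138.
Column 2: 54 + 39 + 27 + 18 = 138.
Column 3: 51 + 42 + 30 + 15 = 138.
Column 4: 15 + 33 + 45 + 48 = 141.
Main diagonal: 21 + 39 + 30 + 48 = 138.
Anti-diagonal: 15 + 42 + 27 + 57 = 141.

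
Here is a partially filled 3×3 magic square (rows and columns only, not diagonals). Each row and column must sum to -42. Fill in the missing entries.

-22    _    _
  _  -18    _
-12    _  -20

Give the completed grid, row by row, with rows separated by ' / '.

-22 -14 -6 / -8 -18 -16 / -12 -10 -20

Row 3 needs -42; the known cells sum to -32, so (3,2) = -10.
From column 1, -42 − (-22 + (-12)) gives (2,1) = -8.
Column 2: -18 + (-10) + ? = -42, so (1,2) = -14.
From row 1, -42 − (-22 + (-14)) gives (1,3) = -6.
The remaining cell in row 2 is (2,3) = -42 − (-26) = -16.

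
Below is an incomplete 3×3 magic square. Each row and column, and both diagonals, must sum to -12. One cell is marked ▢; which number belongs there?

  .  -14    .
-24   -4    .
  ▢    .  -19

The remaining cell in row 2 is (2,3) = -12 − (-28) = 16.
Using column 2: -14 + (-4) + ? → (3,2) = -12 − (-18) = 6.
Using column 3: 16 + (-19) + ? → (1,3) = -12 − (-3) = -9.
The remaining cell in main diagonal is (1,1) = -12 − (-23) = 11.
Anti-diagonal must total -12; the given cells sum to -13, so (3,1) = 1.

1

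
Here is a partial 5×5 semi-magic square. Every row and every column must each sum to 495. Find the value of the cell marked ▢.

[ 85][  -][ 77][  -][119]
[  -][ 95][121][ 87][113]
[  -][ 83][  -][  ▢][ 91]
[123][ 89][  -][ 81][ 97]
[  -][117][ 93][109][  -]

Row 2 needs 495; the known cells sum to 416, so (2,1) = 79.
Row 4 needs 495; the known cells sum to 390, so (4,3) = 105.
Column 2: 95 + 83 + 89 + 117 + ? = 495, so (1,2) = 111.
Column 3 needs 495; the known cells sum to 396, so (3,3) = 99.
From column 5, 495 − (119 + 113 + 91 + 97) gives (5,5) = 75.
Row 1: 85 + 111 + 77 + 119 + ? = 495, so (1,4) = 103.
The remaining cell in row 5 is (5,1) = 495 − 394 = 101.
Column 1 needs 495; the known cells sum to 388, so (3,1) = 107.
Column 4 needs 495; the known cells sum to 380, so (3,4) = 115.

115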